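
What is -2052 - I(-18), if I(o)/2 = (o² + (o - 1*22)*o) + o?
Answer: -4104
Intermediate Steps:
I(o) = 2*o + 2*o² + 2*o*(-22 + o) (I(o) = 2*((o² + (o - 1*22)*o) + o) = 2*((o² + (o - 22)*o) + o) = 2*((o² + (-22 + o)*o) + o) = 2*((o² + o*(-22 + o)) + o) = 2*(o + o² + o*(-22 + o)) = 2*o + 2*o² + 2*o*(-22 + o))
-2052 - I(-18) = -2052 - 2*(-18)*(-21 + 2*(-18)) = -2052 - 2*(-18)*(-21 - 36) = -2052 - 2*(-18)*(-57) = -2052 - 1*2052 = -2052 - 2052 = -4104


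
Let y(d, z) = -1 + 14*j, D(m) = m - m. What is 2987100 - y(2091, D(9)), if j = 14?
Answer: 2986905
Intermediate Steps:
D(m) = 0
y(d, z) = 195 (y(d, z) = -1 + 14*14 = -1 + 196 = 195)
2987100 - y(2091, D(9)) = 2987100 - 1*195 = 2987100 - 195 = 2986905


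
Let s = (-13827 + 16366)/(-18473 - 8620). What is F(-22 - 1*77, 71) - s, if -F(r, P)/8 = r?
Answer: 21460195/27093 ≈ 792.09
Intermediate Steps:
F(r, P) = -8*r
s = -2539/27093 (s = 2539/(-27093) = 2539*(-1/27093) = -2539/27093 ≈ -0.093714)
F(-22 - 1*77, 71) - s = -8*(-22 - 1*77) - 1*(-2539/27093) = -8*(-22 - 77) + 2539/27093 = -8*(-99) + 2539/27093 = 792 + 2539/27093 = 21460195/27093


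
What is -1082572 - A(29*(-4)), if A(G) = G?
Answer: -1082456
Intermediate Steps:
-1082572 - A(29*(-4)) = -1082572 - 29*(-4) = -1082572 - 1*(-116) = -1082572 + 116 = -1082456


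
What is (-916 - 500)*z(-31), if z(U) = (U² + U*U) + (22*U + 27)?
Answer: -1794072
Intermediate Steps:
z(U) = 27 + 2*U² + 22*U (z(U) = (U² + U²) + (27 + 22*U) = 2*U² + (27 + 22*U) = 27 + 2*U² + 22*U)
(-916 - 500)*z(-31) = (-916 - 500)*(27 + 2*(-31)² + 22*(-31)) = -1416*(27 + 2*961 - 682) = -1416*(27 + 1922 - 682) = -1416*1267 = -1794072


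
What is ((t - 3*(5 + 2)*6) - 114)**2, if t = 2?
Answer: 56644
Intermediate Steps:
((t - 3*(5 + 2)*6) - 114)**2 = ((2 - 3*(5 + 2)*6) - 114)**2 = ((2 - 21*6) - 114)**2 = ((2 - 3*42) - 114)**2 = ((2 - 126) - 114)**2 = (-124 - 114)**2 = (-238)**2 = 56644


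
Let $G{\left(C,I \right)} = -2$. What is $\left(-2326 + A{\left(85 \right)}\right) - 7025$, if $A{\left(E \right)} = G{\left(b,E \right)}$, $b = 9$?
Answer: $-9353$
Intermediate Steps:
$A{\left(E \right)} = -2$
$\left(-2326 + A{\left(85 \right)}\right) - 7025 = \left(-2326 - 2\right) - 7025 = -2328 - 7025 = -9353$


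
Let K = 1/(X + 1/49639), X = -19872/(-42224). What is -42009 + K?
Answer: -2589903525172/61654277 ≈ -42007.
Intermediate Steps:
X = 1242/2639 (X = -19872*(-1/42224) = 1242/2639 ≈ 0.47063)
K = 130997321/61654277 (K = 1/(1242/2639 + 1/49639) = 1/(61654277/130997321) = 130997321/61654277 ≈ 2.1247)
-42009 + K = -42009 + 130997321/61654277 = -2589903525172/61654277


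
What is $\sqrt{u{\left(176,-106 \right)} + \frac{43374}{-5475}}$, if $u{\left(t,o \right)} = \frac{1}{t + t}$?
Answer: $\frac{i \sqrt{8170349946}}{32120} \approx 2.8141 i$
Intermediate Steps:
$u{\left(t,o \right)} = \frac{1}{2 t}$
$\sqrt{u{\left(176,-106 \right)} + \frac{43374}{-5475}} = \sqrt{\frac{1}{2 \cdot 176} + \frac{43374}{-5475}} = \sqrt{\frac{1}{2} \cdot \frac{1}{176} + 43374 \left(- \frac{1}{5475}\right)} = \sqrt{\frac{1}{352} - \frac{14458}{1825}} = \sqrt{- \frac{5087391}{642400}} = \frac{i \sqrt{8170349946}}{32120}$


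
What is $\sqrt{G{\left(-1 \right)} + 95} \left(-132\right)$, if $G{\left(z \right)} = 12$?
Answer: $- 132 \sqrt{107} \approx -1365.4$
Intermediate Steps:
$\sqrt{G{\left(-1 \right)} + 95} \left(-132\right) = \sqrt{12 + 95} \left(-132\right) = \sqrt{107} \left(-132\right) = - 132 \sqrt{107}$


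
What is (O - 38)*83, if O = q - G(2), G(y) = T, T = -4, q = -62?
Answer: -7968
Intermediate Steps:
G(y) = -4
O = -58 (O = -62 - 1*(-4) = -62 + 4 = -58)
(O - 38)*83 = (-58 - 38)*83 = -96*83 = -7968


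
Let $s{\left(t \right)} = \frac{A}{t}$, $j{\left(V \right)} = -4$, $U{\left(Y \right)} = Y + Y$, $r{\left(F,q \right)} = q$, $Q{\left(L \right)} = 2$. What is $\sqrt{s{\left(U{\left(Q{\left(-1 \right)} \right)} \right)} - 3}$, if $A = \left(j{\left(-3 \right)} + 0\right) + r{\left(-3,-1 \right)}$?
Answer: $\frac{i \sqrt{17}}{2} \approx 2.0616 i$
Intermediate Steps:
$U{\left(Y \right)} = 2 Y$
$A = -5$ ($A = \left(-4 + 0\right) - 1 = -4 - 1 = -5$)
$s{\left(t \right)} = - \frac{5}{t}$
$\sqrt{s{\left(U{\left(Q{\left(-1 \right)} \right)} \right)} - 3} = \sqrt{- \frac{5}{2 \cdot 2} - 3} = \sqrt{- \frac{5}{4} - 3} = \sqrt{- \frac{17}{4}} = \frac{i \sqrt{17}}{2}$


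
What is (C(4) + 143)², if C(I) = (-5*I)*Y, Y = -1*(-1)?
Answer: 15129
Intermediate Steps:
Y = 1
C(I) = -5*I (C(I) = -5*I*1 = -5*I)
(C(4) + 143)² = (-5*4 + 143)² = (-20 + 143)² = 123² = 15129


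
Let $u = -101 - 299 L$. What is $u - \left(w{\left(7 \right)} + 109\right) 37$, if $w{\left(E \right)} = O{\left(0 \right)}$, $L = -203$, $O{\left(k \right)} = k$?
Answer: $56563$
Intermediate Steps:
$w{\left(E \right)} = 0$
$u = 60596$ ($u = -101 - -60697 = -101 + 60697 = 60596$)
$u - \left(w{\left(7 \right)} + 109\right) 37 = 60596 - \left(0 + 109\right) 37 = 60596 - 109 \cdot 37 = 60596 - 4033 = 56563$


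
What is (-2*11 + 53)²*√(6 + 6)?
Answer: 1922*√3 ≈ 3329.0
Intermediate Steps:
(-2*11 + 53)²*√(6 + 6) = (-22 + 53)²*√12 = 31²*(2*√3) = 961*(2*√3) = 1922*√3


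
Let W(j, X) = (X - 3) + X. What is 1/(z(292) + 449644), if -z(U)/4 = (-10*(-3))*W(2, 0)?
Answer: 1/450004 ≈ 2.2222e-6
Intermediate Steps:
W(j, X) = -3 + 2*X (W(j, X) = (-3 + X) + X = -3 + 2*X)
z(U) = 360 (z(U) = -4*(-10*(-3))*(-3 + 2*0) = -120*(-3 + 0) = -120*(-3) = -4*(-90) = 360)
1/(z(292) + 449644) = 1/(360 + 449644) = 1/450004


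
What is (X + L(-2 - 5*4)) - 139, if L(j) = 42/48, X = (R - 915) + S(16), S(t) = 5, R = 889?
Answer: -1273/8 ≈ -159.13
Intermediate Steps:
X = -21 (X = (889 - 915) + 5 = -26 + 5 = -21)
L(j) = 7/8 (L(j) = 42*(1/48) = 7/8)
(X + L(-2 - 5*4)) - 139 = (-21 + 7/8) - 139 = -161/8 - 139 = -1273/8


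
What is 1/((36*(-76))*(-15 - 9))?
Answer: 1/65664 ≈ 1.5229e-5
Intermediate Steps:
1/((36*(-76))*(-15 - 9)) = 1/(-2736*(-24)) = 1/65664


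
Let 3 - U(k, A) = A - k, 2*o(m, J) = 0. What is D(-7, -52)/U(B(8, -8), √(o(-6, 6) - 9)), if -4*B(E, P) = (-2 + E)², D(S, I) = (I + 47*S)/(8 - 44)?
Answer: -127/90 + 127*I/180 ≈ -1.4111 + 0.70556*I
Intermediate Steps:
D(S, I) = -47*S/36 - I/36 (D(S, I) = (I + 47*S)/(-36) = (I + 47*S)*(-1/36) = -47*S/36 - I/36)
o(m, J) = 0 (o(m, J) = (½)*0 = 0)
B(E, P) = -(-2 + E)²/4
U(k, A) = 3 + k - A (U(k, A) = 3 - (A - k) = 3 + (k - A) = 3 + k - A)
D(-7, -52)/U(B(8, -8), √(o(-6, 6) - 9)) = (-47/36*(-7) - 1/36*(-52))/(3 - (-2 + 8)²/4 - √(0 - 9)) = (329/36 + 13/9)/(3 - ¼*6² - √(-9)) = 127/(12*(3 - ¼*36 - 3*I)) = 127/(12*(3 - 9 - 3*I)) = 127/(12*(-6 - 3*I)) = 127*((-6 + 3*I)/45)/12 = 127*(-6 + 3*I)/540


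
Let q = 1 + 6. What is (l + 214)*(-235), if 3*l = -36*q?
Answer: -30550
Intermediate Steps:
q = 7
l = -84 (l = (-36*7)/3 = (1/3)*(-252) = -84)
(l + 214)*(-235) = (-84 + 214)*(-235) = 130*(-235) = -30550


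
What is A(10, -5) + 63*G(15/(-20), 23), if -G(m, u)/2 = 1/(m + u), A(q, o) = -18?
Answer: -2106/89 ≈ -23.663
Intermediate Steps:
G(m, u) = -2/(m + u)
A(10, -5) + 63*G(15/(-20), 23) = -18 + 63*(-2/(15/(-20) + 23)) = -18 + 63*(-2/(15*(-1/20) + 23)) = -18 + 63*(-2/(-3/4 + 23)) = -18 + 63*(-2/89/4) = -18 + 63*(-2*4/89) = -18 + 63*(-8/89) = -18 - 504/89 = -2106/89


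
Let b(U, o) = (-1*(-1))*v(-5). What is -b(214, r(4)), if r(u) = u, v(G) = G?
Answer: 5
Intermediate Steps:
b(U, o) = -5 (b(U, o) = -1*(-1)*(-5) = 1*(-5) = -5)
-b(214, r(4)) = -1*(-5) = 5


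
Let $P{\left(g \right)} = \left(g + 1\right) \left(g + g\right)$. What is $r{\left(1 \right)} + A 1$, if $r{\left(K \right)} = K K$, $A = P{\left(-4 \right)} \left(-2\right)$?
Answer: $-47$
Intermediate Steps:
$P{\left(g \right)} = 2 g \left(1 + g\right)$ ($P{\left(g \right)} = \left(1 + g\right) 2 g = 2 g \left(1 + g\right)$)
$A = -48$ ($A = 2 \left(-4\right) \left(1 - 4\right) \left(-2\right) = 2 \left(-4\right) \left(-3\right) \left(-2\right) = 24 \left(-2\right) = -48$)
$r{\left(K \right)} = K^{2}$
$r{\left(1 \right)} + A 1 = 1^{2} - 48 = 1 - 48 = -47$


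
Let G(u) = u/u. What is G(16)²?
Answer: 1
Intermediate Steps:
G(u) = 1
G(16)² = 1² = 1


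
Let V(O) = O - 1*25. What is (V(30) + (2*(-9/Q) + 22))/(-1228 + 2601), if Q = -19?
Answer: 531/26087 ≈ 0.020355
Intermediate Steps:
V(O) = -25 + O (V(O) = O - 25 = -25 + O)
(V(30) + (2*(-9/Q) + 22))/(-1228 + 2601) = ((-25 + 30) + (2*(-9/(-19)) + 22))/(-1228 + 2601) = (5 + (2*(-9*(-1/19)) + 22))/1373 = (5 + (2*(9/19) + 22))*(1/1373) = (5 + (18/19 + 22))*(1/1373) = (5 + 436/19)*(1/1373) = (531/19)*(1/1373) = 531/26087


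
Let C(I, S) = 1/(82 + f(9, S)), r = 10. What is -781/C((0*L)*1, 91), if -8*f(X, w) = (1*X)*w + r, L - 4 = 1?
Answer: 135113/8 ≈ 16889.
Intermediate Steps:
L = 5 (L = 4 + 1 = 5)
f(X, w) = -5/4 - X*w/8 (f(X, w) = -((1*X)*w + 10)/8 = -(X*w + 10)/8 = -(10 + X*w)/8 = -5/4 - X*w/8)
C(I, S) = 1/(323/4 - 9*S/8) (C(I, S) = 1/(82 + (-5/4 - 1/8*9*S)) = 1/(82 + (-5/4 - 9*S/8)) = 1/(323/4 - 9*S/8))
-781/C((0*L)*1, 91) = -781/((-8/(-646 + 9*91))) = -781/((-8/(-646 + 819))) = -781/((-8/173)) = -781/((-8*1/173)) = -781/(-8/173) = -781*(-173/8) = 135113/8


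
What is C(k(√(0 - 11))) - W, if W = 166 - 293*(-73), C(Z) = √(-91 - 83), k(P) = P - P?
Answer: -21555 + I*√174 ≈ -21555.0 + 13.191*I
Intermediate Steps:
k(P) = 0
C(Z) = I*√174 (C(Z) = √(-174) = I*√174)
W = 21555 (W = 166 + 21389 = 21555)
C(k(√(0 - 11))) - W = I*√174 - 1*21555 = I*√174 - 21555 = -21555 + I*√174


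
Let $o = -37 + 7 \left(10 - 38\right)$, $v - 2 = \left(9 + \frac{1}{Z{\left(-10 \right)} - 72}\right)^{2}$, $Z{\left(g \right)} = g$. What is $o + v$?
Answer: $- \frac{1010075}{6724} \approx -150.22$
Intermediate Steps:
$v = \frac{556617}{6724}$ ($v = 2 + \left(9 + \frac{1}{-10 - 72}\right)^{2} = 2 + \left(9 + \frac{1}{-82}\right)^{2} = 2 + \left(9 - \frac{1}{82}\right)^{2} = 2 + \left(\frac{737}{82}\right)^{2} = 2 + \frac{543169}{6724} = \frac{556617}{6724} \approx 82.781$)
$o = -233$ ($o = -37 + 7 \left(10 - 38\right) = -37 + 7 \left(-28\right) = -37 - 196 = -233$)
$o + v = -233 + \frac{556617}{6724} = - \frac{1010075}{6724}$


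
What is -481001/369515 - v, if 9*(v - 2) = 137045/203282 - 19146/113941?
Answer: -258658744131358093/77028871221669870 ≈ -3.3579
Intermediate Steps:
v = 428641785689/208459389258 (v = 2 + (137045/203282 - 19146/113941)/9 = 2 + (1/9)*(11723007173/23162154362) = 2 + 11723007173/208459389258 = 428641785689/208459389258 ≈ 2.0562)
-481001/369515 - v = -481001/369515 - 1*428641785689/208459389258 = -481001*1/369515 - 428641785689/208459389258 = -481001/369515 - 428641785689/208459389258 = -258658744131358093/77028871221669870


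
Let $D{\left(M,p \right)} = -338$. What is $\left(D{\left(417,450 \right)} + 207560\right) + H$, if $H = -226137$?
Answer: $-18915$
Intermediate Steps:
$\left(D{\left(417,450 \right)} + 207560\right) + H = \left(-338 + 207560\right) - 226137 = 207222 - 226137 = -18915$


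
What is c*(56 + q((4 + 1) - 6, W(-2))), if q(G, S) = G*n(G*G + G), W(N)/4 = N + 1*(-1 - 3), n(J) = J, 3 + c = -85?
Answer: -4928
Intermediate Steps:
c = -88 (c = -3 - 85 = -88)
W(N) = -16 + 4*N (W(N) = 4*(N + 1*(-1 - 3)) = 4*(N + 1*(-4)) = 4*(N - 4) = 4*(-4 + N) = -16 + 4*N)
q(G, S) = G*(G + G²) (q(G, S) = G*(G*G + G) = G*(G² + G) = G*(G + G²))
c*(56 + q((4 + 1) - 6, W(-2))) = -88*(56 + ((4 + 1) - 6)²*(1 + ((4 + 1) - 6))) = -88*(56 + (5 - 6)²*(1 + (5 - 6))) = -88*(56 + (-1)²*(1 - 1)) = -88*(56 + 1*0) = -88*(56 + 0) = -88*56 = -4928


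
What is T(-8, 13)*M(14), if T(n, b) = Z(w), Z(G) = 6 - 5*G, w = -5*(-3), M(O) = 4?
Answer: -276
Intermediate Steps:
w = 15
T(n, b) = -69 (T(n, b) = 6 - 5*15 = 6 - 75 = -69)
T(-8, 13)*M(14) = -69*4 = -276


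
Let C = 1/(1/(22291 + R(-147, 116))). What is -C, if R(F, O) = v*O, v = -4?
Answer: -21827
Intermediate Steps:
R(F, O) = -4*O
C = 21827 (C = 1/(1/(22291 - 4*116)) = 1/(1/(22291 - 464)) = 1/(1/21827) = 21827)
-C = -1*21827 = -21827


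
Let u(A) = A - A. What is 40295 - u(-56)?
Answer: 40295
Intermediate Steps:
u(A) = 0
40295 - u(-56) = 40295 - 1*0 = 40295 + 0 = 40295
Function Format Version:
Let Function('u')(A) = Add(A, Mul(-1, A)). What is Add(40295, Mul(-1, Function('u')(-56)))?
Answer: 40295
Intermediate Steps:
Function('u')(A) = 0
Add(40295, Mul(-1, Function('u')(-56))) = Add(40295, Mul(-1, 0)) = Add(40295, 0) = 40295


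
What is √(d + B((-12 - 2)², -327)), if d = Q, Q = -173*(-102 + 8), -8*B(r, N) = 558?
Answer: √64769/2 ≈ 127.25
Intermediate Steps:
B(r, N) = -279/4 (B(r, N) = -⅛*558 = -279/4)
Q = 16262 (Q = -173*(-94) = 16262)
d = 16262
√(d + B((-12 - 2)², -327)) = √(16262 - 279/4) = √(64769/4) = √64769/2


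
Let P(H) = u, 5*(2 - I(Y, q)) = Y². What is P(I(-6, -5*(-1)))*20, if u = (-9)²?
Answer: 1620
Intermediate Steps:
u = 81
I(Y, q) = 2 - Y²/5
P(H) = 81
P(I(-6, -5*(-1)))*20 = 81*20 = 1620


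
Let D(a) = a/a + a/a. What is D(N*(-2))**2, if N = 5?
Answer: 4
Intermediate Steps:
D(a) = 2 (D(a) = 1 + 1 = 2)
D(N*(-2))**2 = 2**2 = 4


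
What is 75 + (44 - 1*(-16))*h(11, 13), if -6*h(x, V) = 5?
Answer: 25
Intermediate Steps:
h(x, V) = -⅚ (h(x, V) = -⅙*5 = -⅚)
75 + (44 - 1*(-16))*h(11, 13) = 75 + (44 - 1*(-16))*(-⅚) = 75 + (44 + 16)*(-⅚) = 75 + 60*(-⅚) = 75 - 50 = 25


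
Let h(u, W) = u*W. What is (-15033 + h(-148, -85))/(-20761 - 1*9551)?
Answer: 2453/30312 ≈ 0.080925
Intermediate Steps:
h(u, W) = W*u
(-15033 + h(-148, -85))/(-20761 - 1*9551) = (-15033 - 85*(-148))/(-20761 - 1*9551) = (-15033 + 12580)/(-20761 - 9551) = -2453/(-30312) = -2453*(-1/30312) = 2453/30312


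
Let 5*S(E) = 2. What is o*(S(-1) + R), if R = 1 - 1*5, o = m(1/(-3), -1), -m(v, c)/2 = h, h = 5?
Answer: 36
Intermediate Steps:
S(E) = 2/5 (S(E) = (1/5)*2 = 2/5)
m(v, c) = -10 (m(v, c) = -2*5 = -10)
o = -10
R = -4 (R = 1 - 5 = -4)
o*(S(-1) + R) = -10*(2/5 - 4) = -10*(-18/5) = 36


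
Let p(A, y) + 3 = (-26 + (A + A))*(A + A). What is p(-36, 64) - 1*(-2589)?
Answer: 9642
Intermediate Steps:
p(A, y) = -3 + 2*A*(-26 + 2*A) (p(A, y) = -3 + (-26 + (A + A))*(A + A) = -3 + (-26 + 2*A)*(2*A) = -3 + 2*A*(-26 + 2*A))
p(-36, 64) - 1*(-2589) = (-3 - 52*(-36) + 4*(-36)²) - 1*(-2589) = (-3 + 1872 + 4*1296) + 2589 = (-3 + 1872 + 5184) + 2589 = 7053 + 2589 = 9642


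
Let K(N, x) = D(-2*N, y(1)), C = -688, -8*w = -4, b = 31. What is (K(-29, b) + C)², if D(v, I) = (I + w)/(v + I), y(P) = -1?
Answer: 6151735489/12996 ≈ 4.7336e+5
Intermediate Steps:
w = ½ (w = -⅛*(-4) = ½ ≈ 0.50000)
D(v, I) = (½ + I)/(I + v) (D(v, I) = (I + ½)/(v + I) = (½ + I)/(I + v))
K(N, x) = -1/(2*(-1 - 2*N)) (K(N, x) = (½ - 1)/(-1 - 2*N) = -½/(-1 - 2*N) = -1/(2*(-1 - 2*N)))
(K(-29, b) + C)² = (1/(2*(1 + 2*(-29))) - 688)² = (1/(2*(1 - 58)) - 688)² = ((½)/(-57) - 688)² = ((½)*(-1/57) - 688)² = (-1/114 - 688)² = (-78433/114)² = 6151735489/12996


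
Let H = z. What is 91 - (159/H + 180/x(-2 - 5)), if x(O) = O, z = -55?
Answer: 46048/385 ≈ 119.61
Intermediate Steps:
H = -55
91 - (159/H + 180/x(-2 - 5)) = 91 - (159/(-55) + 180/(-2 - 5)) = 91 - (159*(-1/55) + 180/(-7)) = 91 - (-159/55 + 180*(-⅐)) = 91 - (-159/55 - 180/7) = 91 - 1*(-11013/385) = 91 + 11013/385 = 46048/385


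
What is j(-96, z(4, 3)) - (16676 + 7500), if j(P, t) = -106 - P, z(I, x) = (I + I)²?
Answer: -24186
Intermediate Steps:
z(I, x) = 4*I² (z(I, x) = (2*I)² = 4*I²)
j(-96, z(4, 3)) - (16676 + 7500) = (-106 - 1*(-96)) - (16676 + 7500) = (-106 + 96) - 1*24176 = -10 - 24176 = -24186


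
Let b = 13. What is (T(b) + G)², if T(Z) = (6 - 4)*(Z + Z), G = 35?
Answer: 7569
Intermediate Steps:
T(Z) = 4*Z (T(Z) = 2*(2*Z) = 4*Z)
(T(b) + G)² = (4*13 + 35)² = (52 + 35)² = 87² = 7569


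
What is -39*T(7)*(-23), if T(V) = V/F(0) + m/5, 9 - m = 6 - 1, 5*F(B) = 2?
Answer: 164151/10 ≈ 16415.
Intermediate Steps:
F(B) = ⅖ (F(B) = (⅕)*2 = ⅖)
m = 4 (m = 9 - (6 - 1) = 9 - 1*5 = 9 - 5 = 4)
T(V) = ⅘ + 5*V/2 (T(V) = V/(⅖) + 4/5 = V*(5/2) + 4*(⅕) = 5*V/2 + ⅘ = ⅘ + 5*V/2)
-39*T(7)*(-23) = -39*(⅘ + (5/2)*7)*(-23) = -39*(⅘ + 35/2)*(-23) = -39*183/10*(-23) = -7137/10*(-23) = 164151/10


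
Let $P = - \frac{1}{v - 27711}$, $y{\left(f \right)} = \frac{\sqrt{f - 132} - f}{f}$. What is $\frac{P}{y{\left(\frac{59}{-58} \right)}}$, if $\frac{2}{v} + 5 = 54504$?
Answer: $- \frac{189711019}{681036025069437} + \frac{3215441 i \sqrt{447470}}{681036025069437} \approx -2.7856 \cdot 10^{-7} + 3.1583 \cdot 10^{-6} i$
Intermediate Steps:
$v = \frac{2}{54499}$ ($v = \frac{2}{-5 + 54504} = \frac{2}{54499} \approx 3.6698 \cdot 10^{-5}$)
$y{\left(f \right)} = \frac{\sqrt{-132 + f} - f}{f}$
$P = \frac{54499}{1510221787}$ ($P = - \frac{1}{\frac{2}{54499} - 27711} = - \frac{1}{- \frac{1510221787}{54499}} = \left(-1\right) \left(- \frac{54499}{1510221787}\right) = \frac{54499}{1510221787} \approx 3.6087 \cdot 10^{-5}$)
$\frac{P}{y{\left(\frac{59}{-58} \right)}} = \frac{54499}{1510221787 \frac{\sqrt{-132 + \frac{59}{-58}} - \frac{59}{-58}}{59 \frac{1}{-58}}} = \frac{54499}{1510221787 \frac{\sqrt{-132 + 59 \left(- \frac{1}{58}\right)} - 59 \left(- \frac{1}{58}\right)}{59 \left(- \frac{1}{58}\right)}} = \frac{54499}{1510221787 \frac{\sqrt{-132 - \frac{59}{58}} - - \frac{59}{58}}{- \frac{59}{58}}} = \frac{54499}{1510221787 \left(- \frac{58 \left(\sqrt{- \frac{7715}{58}} + \frac{59}{58}\right)}{59}\right)} = \frac{54499}{1510221787 \left(- \frac{58 \left(\frac{i \sqrt{447470}}{58} + \frac{59}{58}\right)}{59}\right)} = \frac{54499}{1510221787 \left(- \frac{58 \left(\frac{59}{58} + \frac{i \sqrt{447470}}{58}\right)}{59}\right)} = \frac{54499}{1510221787 \left(-1 - \frac{i \sqrt{447470}}{59}\right)}$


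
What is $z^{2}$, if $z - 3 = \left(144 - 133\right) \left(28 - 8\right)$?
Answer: $49729$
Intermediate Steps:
$z = 223$ ($z = 3 + \left(144 - 133\right) \left(28 - 8\right) = 3 + 11 \cdot 20 = 3 + 220 = 223$)
$z^{2} = 223^{2} = 49729$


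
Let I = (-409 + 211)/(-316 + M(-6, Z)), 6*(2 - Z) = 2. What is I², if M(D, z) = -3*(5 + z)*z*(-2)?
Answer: 729/1156 ≈ 0.63062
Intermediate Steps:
Z = 5/3 (Z = 2 - ⅙*2 = 2 - ⅓ = 5/3 ≈ 1.6667)
M(D, z) = 6*z*(5 + z) (M(D, z) = -3*z*(5 + z)*(-2) = 6*z*(5 + z))
I = 27/34 (I = (-409 + 211)/(-316 + 6*(5/3)*(5 + 5/3)) = -198/(-316 + 6*(5/3)*(20/3)) = -198/(-316 + 200/3) = -198/(-748/3) = -198*(-3/748) = 27/34 ≈ 0.79412)
I² = (27/34)² = 729/1156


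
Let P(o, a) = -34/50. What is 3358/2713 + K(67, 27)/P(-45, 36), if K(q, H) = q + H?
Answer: -6318464/46121 ≈ -137.00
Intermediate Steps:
K(q, H) = H + q
P(o, a) = -17/25 (P(o, a) = -34*1/50 = -17/25)
3358/2713 + K(67, 27)/P(-45, 36) = 3358/2713 + (27 + 67)/(-17/25) = 3358*(1/2713) + 94*(-25/17) = 3358/2713 - 2350/17 = -6318464/46121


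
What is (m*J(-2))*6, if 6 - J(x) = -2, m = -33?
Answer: -1584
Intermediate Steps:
J(x) = 8 (J(x) = 6 - 1*(-2) = 6 + 2 = 8)
(m*J(-2))*6 = -33*8*6 = -264*6 = -1584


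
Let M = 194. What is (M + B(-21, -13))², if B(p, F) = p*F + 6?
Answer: 223729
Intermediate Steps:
B(p, F) = 6 + F*p (B(p, F) = F*p + 6 = 6 + F*p)
(M + B(-21, -13))² = (194 + (6 - 13*(-21)))² = (194 + (6 + 273))² = (194 + 279)² = 473² = 223729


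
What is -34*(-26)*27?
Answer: 23868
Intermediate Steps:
-34*(-26)*27 = 884*27 = 23868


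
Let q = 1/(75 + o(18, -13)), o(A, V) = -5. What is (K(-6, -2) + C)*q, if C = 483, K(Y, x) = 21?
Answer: 36/5 ≈ 7.2000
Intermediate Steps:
q = 1/70 (q = 1/(75 - 5) = 1/70 ≈ 0.014286)
(K(-6, -2) + C)*q = (21 + 483)*(1/70) = 504*(1/70) = 36/5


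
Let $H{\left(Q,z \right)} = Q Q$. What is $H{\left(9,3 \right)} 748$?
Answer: $60588$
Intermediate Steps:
$H{\left(Q,z \right)} = Q^{2}$
$H{\left(9,3 \right)} 748 = 9^{2} \cdot 748 = 81 \cdot 748 = 60588$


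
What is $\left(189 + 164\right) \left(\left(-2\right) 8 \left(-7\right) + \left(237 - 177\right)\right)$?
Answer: $60716$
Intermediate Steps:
$\left(189 + 164\right) \left(\left(-2\right) 8 \left(-7\right) + \left(237 - 177\right)\right) = 353 \left(\left(-16\right) \left(-7\right) + \left(237 - 177\right)\right) = 353 \left(112 + 60\right) = 353 \cdot 172 = 60716$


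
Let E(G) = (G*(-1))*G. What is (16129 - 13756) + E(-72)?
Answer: -2811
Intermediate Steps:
E(G) = -G² (E(G) = (-G)*G = -G²)
(16129 - 13756) + E(-72) = (16129 - 13756) - 1*(-72)² = 2373 - 1*5184 = 2373 - 5184 = -2811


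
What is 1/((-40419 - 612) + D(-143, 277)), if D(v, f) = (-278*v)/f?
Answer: -277/11325833 ≈ -2.4457e-5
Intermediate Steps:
D(v, f) = -278*v/f
1/((-40419 - 612) + D(-143, 277)) = 1/((-40419 - 612) - 278*(-143)/277) = 1/(-41031 - 278*(-143)*1/277) = 1/(-41031 + 39754/277) = 1/(-11325833/277) = -277/11325833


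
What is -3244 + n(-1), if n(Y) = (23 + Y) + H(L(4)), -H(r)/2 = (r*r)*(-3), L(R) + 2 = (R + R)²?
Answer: 19842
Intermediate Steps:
L(R) = -2 + 4*R² (L(R) = -2 + (R + R)² = -2 + (2*R)² = -2 + 4*R²)
H(r) = 6*r² (H(r) = -2*r*r*(-3) = -2*r²*(-3) = -(-6)*r² = 6*r²)
n(Y) = 23087 + Y (n(Y) = (23 + Y) + 6*(-2 + 4*4²)² = (23 + Y) + 6*(-2 + 4*16)² = (23 + Y) + 6*(-2 + 64)² = (23 + Y) + 6*62² = (23 + Y) + 6*3844 = (23 + Y) + 23064 = 23087 + Y)
-3244 + n(-1) = -3244 + (23087 - 1) = -3244 + 23086 = 19842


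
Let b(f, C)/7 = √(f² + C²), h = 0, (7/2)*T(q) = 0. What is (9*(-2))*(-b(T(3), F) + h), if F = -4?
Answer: 504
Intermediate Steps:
T(q) = 0 (T(q) = (2/7)*0 = 0)
b(f, C) = 7*√(C² + f²) (b(f, C) = 7*√(f² + C²) = 7*√(C² + f²))
(9*(-2))*(-b(T(3), F) + h) = (9*(-2))*(-7*√((-4)² + 0²) + 0) = -18*(-7*√(16 + 0) + 0) = -18*(-7*√16 + 0) = -18*(-7*4 + 0) = -18*(-1*28 + 0) = -18*(-28 + 0) = -18*(-28) = 504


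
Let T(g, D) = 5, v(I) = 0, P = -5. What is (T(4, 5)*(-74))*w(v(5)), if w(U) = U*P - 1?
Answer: 370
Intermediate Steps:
w(U) = -1 - 5*U (w(U) = U*(-5) - 1 = -5*U - 1 = -1 - 5*U)
(T(4, 5)*(-74))*w(v(5)) = (5*(-74))*(-1 - 5*0) = -370*(-1 + 0) = -370*(-1) = 370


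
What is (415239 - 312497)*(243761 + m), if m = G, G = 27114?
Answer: 27830239250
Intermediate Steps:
m = 27114
(415239 - 312497)*(243761 + m) = (415239 - 312497)*(243761 + 27114) = 102742*270875 = 27830239250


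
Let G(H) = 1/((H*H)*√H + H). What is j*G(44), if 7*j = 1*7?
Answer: -1/3748052 + 2*√11/85183 ≈ 7.7604e-5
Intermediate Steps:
j = 1 (j = (1*7)/7 = (⅐)*7 = 1)
G(H) = 1/(H + H^(5/2)) (G(H) = 1/(H²*√H + H) = 1/(H^(5/2) + H) = 1/(H + H^(5/2)))
j*G(44) = 1/(44 + 44^(5/2)) = 1/(44 + 3872*√11)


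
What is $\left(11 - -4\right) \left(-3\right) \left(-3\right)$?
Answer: $135$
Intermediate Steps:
$\left(11 - -4\right) \left(-3\right) \left(-3\right) = \left(11 + 4\right) \left(-3\right) \left(-3\right) = 15 \left(-3\right) \left(-3\right) = \left(-45\right) \left(-3\right) = 135$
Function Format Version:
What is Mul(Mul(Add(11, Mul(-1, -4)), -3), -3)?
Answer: 135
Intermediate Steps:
Mul(Mul(Add(11, Mul(-1, -4)), -3), -3) = Mul(Mul(Add(11, 4), -3), -3) = Mul(Mul(15, -3), -3) = Mul(-45, -3) = 135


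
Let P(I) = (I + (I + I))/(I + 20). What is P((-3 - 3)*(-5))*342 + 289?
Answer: 4523/5 ≈ 904.60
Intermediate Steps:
P(I) = 3*I/(20 + I) (P(I) = (I + 2*I)/(20 + I) = (3*I)/(20 + I) = 3*I/(20 + I))
P((-3 - 3)*(-5))*342 + 289 = (3*((-3 - 3)*(-5))/(20 + (-3 - 3)*(-5)))*342 + 289 = (3*(-6*(-5))/(20 - 6*(-5)))*342 + 289 = (3*30/(20 + 30))*342 + 289 = (3*30/50)*342 + 289 = (3*30*(1/50))*342 + 289 = (9/5)*342 + 289 = 3078/5 + 289 = 4523/5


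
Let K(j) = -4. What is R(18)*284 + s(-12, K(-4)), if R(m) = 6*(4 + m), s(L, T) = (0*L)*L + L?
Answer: 37476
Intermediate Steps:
s(L, T) = L (s(L, T) = 0*L + L = 0 + L = L)
R(m) = 24 + 6*m
R(18)*284 + s(-12, K(-4)) = (24 + 6*18)*284 - 12 = (24 + 108)*284 - 12 = 132*284 - 12 = 37488 - 12 = 37476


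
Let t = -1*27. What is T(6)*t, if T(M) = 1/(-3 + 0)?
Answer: 9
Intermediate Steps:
T(M) = -⅓ (T(M) = 1/(-3) = -⅓)
t = -27
T(6)*t = -⅓*(-27) = 9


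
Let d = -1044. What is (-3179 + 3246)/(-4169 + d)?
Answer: -67/5213 ≈ -0.012852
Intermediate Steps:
(-3179 + 3246)/(-4169 + d) = (-3179 + 3246)/(-4169 - 1044) = 67/(-5213) = 67*(-1/5213) = -67/5213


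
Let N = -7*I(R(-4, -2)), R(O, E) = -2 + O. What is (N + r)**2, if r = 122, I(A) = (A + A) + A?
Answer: 61504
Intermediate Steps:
I(A) = 3*A (I(A) = 2*A + A = 3*A)
N = 126 (N = -21*(-2 - 4) = -21*(-6) = -7*(-18) = 126)
(N + r)**2 = (126 + 122)**2 = 248**2 = 61504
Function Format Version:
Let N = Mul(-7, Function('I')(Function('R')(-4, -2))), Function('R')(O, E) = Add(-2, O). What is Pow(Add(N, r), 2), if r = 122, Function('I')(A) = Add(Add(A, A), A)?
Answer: 61504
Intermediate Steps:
Function('I')(A) = Mul(3, A) (Function('I')(A) = Add(Mul(2, A), A) = Mul(3, A))
N = 126 (N = Mul(-7, Mul(3, Add(-2, -4))) = Mul(-7, Mul(3, -6)) = Mul(-7, -18) = 126)
Pow(Add(N, r), 2) = Pow(Add(126, 122), 2) = Pow(248, 2) = 61504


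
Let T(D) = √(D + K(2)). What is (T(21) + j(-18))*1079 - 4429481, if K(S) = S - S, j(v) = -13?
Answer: -4443508 + 1079*√21 ≈ -4.4386e+6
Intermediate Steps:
K(S) = 0
T(D) = √D (T(D) = √(D + 0) = √D)
(T(21) + j(-18))*1079 - 4429481 = (√21 - 13)*1079 - 4429481 = (-13 + √21)*1079 - 4429481 = (-14027 + 1079*√21) - 4429481 = -4443508 + 1079*√21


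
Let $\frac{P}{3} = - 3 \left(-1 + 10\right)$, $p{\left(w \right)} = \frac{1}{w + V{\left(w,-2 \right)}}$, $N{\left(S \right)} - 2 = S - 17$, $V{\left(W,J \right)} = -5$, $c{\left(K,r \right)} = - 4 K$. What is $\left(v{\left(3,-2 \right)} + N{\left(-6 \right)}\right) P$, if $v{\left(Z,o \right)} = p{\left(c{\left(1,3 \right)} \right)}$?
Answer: $1710$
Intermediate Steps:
$N{\left(S \right)} = -15 + S$ ($N{\left(S \right)} = 2 + \left(S - 17\right) = 2 + \left(-17 + S\right) = -15 + S$)
$p{\left(w \right)} = \frac{1}{-5 + w}$ ($p{\left(w \right)} = \frac{1}{w - 5} = \frac{1}{-5 + w}$)
$P = -81$ ($P = 3 \left(- 3 \left(-1 + 10\right)\right) = 3 \left(\left(-3\right) 9\right) = 3 \left(-27\right) = -81$)
$v{\left(Z,o \right)} = - \frac{1}{9}$ ($v{\left(Z,o \right)} = \frac{1}{-5 - 4} = \frac{1}{-9} = - \frac{1}{9}$)
$\left(v{\left(3,-2 \right)} + N{\left(-6 \right)}\right) P = \left(- \frac{1}{9} - 21\right) \left(-81\right) = \left(- \frac{190}{9}\right) \left(-81\right) = 1710$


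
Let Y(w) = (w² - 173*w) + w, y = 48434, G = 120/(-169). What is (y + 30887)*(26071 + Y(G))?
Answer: 59341340250511/28561 ≈ 2.0777e+9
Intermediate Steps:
G = -120/169 (G = 120*(-1/169) = -120/169 ≈ -0.71006)
Y(w) = w² - 172*w
(y + 30887)*(26071 + Y(G)) = (48434 + 30887)*(26071 - 120*(-172 - 120/169)/169) = 79321*(26071 - 120/169*(-29188/169)) = 79321*(26071 + 3502560/28561) = 79321*(748116391/28561) = 59341340250511/28561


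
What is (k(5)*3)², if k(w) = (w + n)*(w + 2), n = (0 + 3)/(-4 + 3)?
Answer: 1764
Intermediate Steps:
n = -3 (n = 3/(-1) = 3*(-1) = -3)
k(w) = (-3 + w)*(2 + w) (k(w) = (w - 3)*(w + 2) = (-3 + w)*(2 + w))
(k(5)*3)² = ((-6 + 5² - 1*5)*3)² = ((-6 + 25 - 5)*3)² = (14*3)² = 42² = 1764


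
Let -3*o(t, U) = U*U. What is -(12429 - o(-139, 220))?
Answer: -85687/3 ≈ -28562.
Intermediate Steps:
o(t, U) = -U**2/3 (o(t, U) = -U*U/3 = -U**2/3)
-(12429 - o(-139, 220)) = -(12429 - (-1)*220**2/3) = -(12429 - (-1)*48400/3) = -(12429 - 1*(-48400/3)) = -(12429 + 48400/3) = -1*85687/3 = -85687/3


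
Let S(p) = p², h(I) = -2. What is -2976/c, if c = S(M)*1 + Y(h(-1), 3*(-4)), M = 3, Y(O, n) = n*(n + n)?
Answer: -992/99 ≈ -10.020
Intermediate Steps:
Y(O, n) = 2*n² (Y(O, n) = n*(2*n) = 2*n²)
c = 297 (c = 3²*1 + 2*(3*(-4))² = 9*1 + 2*(-12)² = 9 + 2*144 = 9 + 288 = 297)
-2976/c = -2976/297 = -2976*1/297 = -992/99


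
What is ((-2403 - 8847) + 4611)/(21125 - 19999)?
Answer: -6639/1126 ≈ -5.8961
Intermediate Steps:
((-2403 - 8847) + 4611)/(21125 - 19999) = (-11250 + 4611)/1126 = -6639*1/1126 = -6639/1126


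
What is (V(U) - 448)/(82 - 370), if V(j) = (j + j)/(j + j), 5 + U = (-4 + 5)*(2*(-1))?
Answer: 149/96 ≈ 1.5521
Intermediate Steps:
U = -7 (U = -5 + (-4 + 5)*(2*(-1)) = -5 + 1*(-2) = -5 - 2 = -7)
V(j) = 1 (V(j) = (2*j)/((2*j)) = (2*j)*(1/(2*j)) = 1)
(V(U) - 448)/(82 - 370) = (1 - 448)/(82 - 370) = -447/(-288) = -447*(-1/288) = 149/96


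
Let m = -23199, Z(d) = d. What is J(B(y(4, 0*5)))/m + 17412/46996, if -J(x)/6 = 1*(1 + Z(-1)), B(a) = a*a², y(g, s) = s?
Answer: 4353/11749 ≈ 0.37050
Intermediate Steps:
B(a) = a³
J(x) = 0 (J(x) = -6*(1 - 1) = -6*0 = 0)
J(B(y(4, 0*5)))/m + 17412/46996 = 0/(-23199) + 17412/46996 = 0*(-1/23199) + 17412*(1/46996) = 0 + 4353/11749 = 4353/11749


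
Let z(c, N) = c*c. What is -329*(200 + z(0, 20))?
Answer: -65800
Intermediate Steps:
z(c, N) = c²
-329*(200 + z(0, 20)) = -329*(200 + 0²) = -329*(200 + 0) = -329*200 = -65800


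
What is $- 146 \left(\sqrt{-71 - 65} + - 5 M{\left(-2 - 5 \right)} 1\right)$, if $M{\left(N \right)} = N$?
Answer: $-5110 - 292 i \sqrt{34} \approx -5110.0 - 1702.6 i$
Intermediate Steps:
$- 146 \left(\sqrt{-71 - 65} + - 5 M{\left(-2 - 5 \right)} 1\right) = - 146 \left(\sqrt{-71 - 65} + - 5 \left(-2 - 5\right) 1\right) = - 146 \left(\sqrt{-136} + \left(-5\right) \left(-7\right) 1\right) = - 146 \left(2 i \sqrt{34} + 35 \cdot 1\right) = - 146 \left(2 i \sqrt{34} + 35\right) = - 146 \left(35 + 2 i \sqrt{34}\right) = -5110 - 292 i \sqrt{34}$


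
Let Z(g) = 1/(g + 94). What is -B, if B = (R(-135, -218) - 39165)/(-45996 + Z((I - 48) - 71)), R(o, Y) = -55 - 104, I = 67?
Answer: -1651608/1931831 ≈ -0.85494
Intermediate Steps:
R(o, Y) = -159
Z(g) = 1/(94 + g)
B = 1651608/1931831 (B = (-159 - 39165)/(-45996 + 1/(94 + ((67 - 48) - 71))) = -39324/(-45996 + 1/(94 + (19 - 71))) = -39324/(-45996 + 1/(94 - 52)) = -39324/(-45996 + 1/42) = -39324/(-1931831/42) = -39324*(-42/1931831) = 1651608/1931831 ≈ 0.85494)
-B = -1*1651608/1931831 = -1651608/1931831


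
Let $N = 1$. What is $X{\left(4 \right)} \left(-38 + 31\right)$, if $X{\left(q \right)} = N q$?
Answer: $-28$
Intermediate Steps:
$X{\left(q \right)} = q$ ($X{\left(q \right)} = 1 q = q$)
$X{\left(4 \right)} \left(-38 + 31\right) = 4 \left(-38 + 31\right) = 4 \left(-7\right) = -28$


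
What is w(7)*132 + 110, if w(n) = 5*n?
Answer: 4730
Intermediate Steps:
w(7)*132 + 110 = (5*7)*132 + 110 = 35*132 + 110 = 4620 + 110 = 4730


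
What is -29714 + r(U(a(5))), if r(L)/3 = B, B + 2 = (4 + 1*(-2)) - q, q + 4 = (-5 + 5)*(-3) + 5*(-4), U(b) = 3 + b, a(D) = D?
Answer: -29642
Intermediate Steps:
q = -24 (q = -4 + ((-5 + 5)*(-3) + 5*(-4)) = -4 + (0*(-3) - 20) = -4 + (0 - 20) = -4 - 20 = -24)
B = 24 (B = -2 + ((4 + 1*(-2)) - 1*(-24)) = -2 + ((4 - 2) + 24) = -2 + (2 + 24) = -2 + 26 = 24)
r(L) = 72 (r(L) = 3*24 = 72)
-29714 + r(U(a(5))) = -29714 + 72 = -29642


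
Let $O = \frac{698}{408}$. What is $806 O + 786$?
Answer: $\frac{220819}{102} \approx 2164.9$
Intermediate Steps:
$O = \frac{349}{204}$ ($O = 698 \cdot \frac{1}{408} = \frac{349}{204} \approx 1.7108$)
$806 O + 786 = 806 \cdot \frac{349}{204} + 786 = \frac{140647}{102} + 786 = \frac{220819}{102}$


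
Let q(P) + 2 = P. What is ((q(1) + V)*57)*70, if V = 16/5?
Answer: 8778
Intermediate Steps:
q(P) = -2 + P
V = 16/5 (V = 16*(⅕) = 16/5 ≈ 3.2000)
((q(1) + V)*57)*70 = (((-2 + 1) + 16/5)*57)*70 = ((-1 + 16/5)*57)*70 = ((11/5)*57)*70 = (627/5)*70 = 8778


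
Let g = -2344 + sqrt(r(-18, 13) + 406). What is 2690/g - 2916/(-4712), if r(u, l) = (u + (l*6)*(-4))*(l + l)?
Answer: (-1460044*I + 729*sqrt(8174))/(1178*(sqrt(8174) + 2344*I)) ≈ -0.52706 - 0.044199*I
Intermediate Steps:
r(u, l) = 2*l*(u - 24*l) (r(u, l) = (u + (6*l)*(-4))*(2*l) = (u - 24*l)*(2*l) = 2*l*(u - 24*l))
g = -2344 + I*sqrt(8174) (g = -2344 + sqrt(2*13*(-18 - 24*13) + 406) = -2344 + sqrt(2*13*(-18 - 312) + 406) = -2344 + sqrt(2*13*(-330) + 406) = -2344 + sqrt(-8580 + 406) = -2344 + sqrt(-8174) = -2344 + I*sqrt(8174) ≈ -2344.0 + 90.41*I)
2690/g - 2916/(-4712) = 2690/(-2344 + I*sqrt(8174)) - 2916/(-4712) = 2690/(-2344 + I*sqrt(8174)) - 2916*(-1/4712) = 2690/(-2344 + I*sqrt(8174)) + 729/1178 = 729/1178 + 2690/(-2344 + I*sqrt(8174))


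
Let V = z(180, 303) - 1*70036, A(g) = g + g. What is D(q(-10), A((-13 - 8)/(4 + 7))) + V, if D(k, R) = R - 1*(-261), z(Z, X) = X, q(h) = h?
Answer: -764234/11 ≈ -69476.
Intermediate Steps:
A(g) = 2*g
D(k, R) = 261 + R (D(k, R) = R + 261 = 261 + R)
V = -69733 (V = 303 - 1*70036 = 303 - 70036 = -69733)
D(q(-10), A((-13 - 8)/(4 + 7))) + V = (261 + 2*((-13 - 8)/(4 + 7))) - 69733 = (261 + 2*(-21/11)) - 69733 = (261 - 42/11) - 69733 = 2829/11 - 69733 = -764234/11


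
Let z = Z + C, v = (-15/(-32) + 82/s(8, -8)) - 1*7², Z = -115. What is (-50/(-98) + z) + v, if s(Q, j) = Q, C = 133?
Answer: -31001/1568 ≈ -19.771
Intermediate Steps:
v = -1225/32 (v = (-15/(-32) + 82/8) - 1*7² = (-15*(-1/32) + 82*(⅛)) - 1*49 = (15/32 + 41/4) - 49 = 343/32 - 49 = -1225/32 ≈ -38.281)
z = 18 (z = -115 + 133 = 18)
(-50/(-98) + z) + v = (-50/(-98) + 18) - 1225/32 = (-50*(-1/98) + 18) - 1225/32 = (25/49 + 18) - 1225/32 = 907/49 - 1225/32 = -31001/1568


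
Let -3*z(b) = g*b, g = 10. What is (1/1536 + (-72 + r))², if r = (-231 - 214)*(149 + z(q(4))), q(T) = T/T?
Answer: 1103937637960249/262144 ≈ 4.2112e+9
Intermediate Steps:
q(T) = 1
z(b) = -10*b/3
r = -194465/3 (r = (-231 - 214)*(149 - 10/3*1) = -445*(149 - 10/3) = -445*437/3 = -194465/3 ≈ -64822.)
(1/1536 + (-72 + r))² = (1/1536 + (-72 - 194465/3))² = (1/1536 - 194681/3)² = (-33225557/512)² = 1103937637960249/262144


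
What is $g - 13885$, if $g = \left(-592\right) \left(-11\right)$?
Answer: $-7373$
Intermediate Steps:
$g = 6512$
$g - 13885 = 6512 - 13885 = -7373$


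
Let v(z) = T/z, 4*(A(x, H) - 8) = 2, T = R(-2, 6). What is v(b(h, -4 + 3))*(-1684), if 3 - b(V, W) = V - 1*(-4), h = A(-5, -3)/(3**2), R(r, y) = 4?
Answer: 121248/35 ≈ 3464.2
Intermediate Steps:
T = 4
A(x, H) = 17/2 (A(x, H) = 8 + (1/4)*2 = 8 + 1/2 = 17/2)
h = 17/18 (h = 17/(2*(3**2)) = (17/2)/9 = (17/2)*(1/9) = 17/18 ≈ 0.94444)
b(V, W) = -1 - V (b(V, W) = 3 - (V - 1*(-4)) = 3 - (V + 4) = 3 - (4 + V) = 3 + (-4 - V) = -1 - V)
v(z) = 4/z
v(b(h, -4 + 3))*(-1684) = (4/(-1 - 1*17/18))*(-1684) = (4/(-1 - 17/18))*(-1684) = (4/(-35/18))*(-1684) = (4*(-18/35))*(-1684) = -72/35*(-1684) = 121248/35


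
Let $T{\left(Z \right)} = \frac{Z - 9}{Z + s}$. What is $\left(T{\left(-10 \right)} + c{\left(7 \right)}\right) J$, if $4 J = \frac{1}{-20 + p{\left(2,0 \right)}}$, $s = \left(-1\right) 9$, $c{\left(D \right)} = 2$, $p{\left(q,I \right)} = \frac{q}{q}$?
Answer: $- \frac{3}{76} \approx -0.039474$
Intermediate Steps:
$p{\left(q,I \right)} = 1$
$s = -9$
$J = - \frac{1}{76}$ ($J = \frac{1}{4 \left(-20 + 1\right)} = \frac{1}{4 \left(-19\right)} = \frac{1}{4} \left(- \frac{1}{19}\right) = - \frac{1}{76} \approx -0.013158$)
$T{\left(Z \right)} = 1$ ($T{\left(Z \right)} = \frac{Z - 9}{Z - 9} = \frac{-9 + Z}{-9 + Z} = 1$)
$\left(T{\left(-10 \right)} + c{\left(7 \right)}\right) J = \left(1 + 2\right) \left(- \frac{1}{76}\right) = 3 \left(- \frac{1}{76}\right) = - \frac{3}{76}$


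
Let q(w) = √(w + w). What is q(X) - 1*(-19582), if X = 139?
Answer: 19582 + √278 ≈ 19599.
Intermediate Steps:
q(w) = √2*√w (q(w) = √(2*w) = √2*√w)
q(X) - 1*(-19582) = √2*√139 - 1*(-19582) = √278 + 19582 = 19582 + √278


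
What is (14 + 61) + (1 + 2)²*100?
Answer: 975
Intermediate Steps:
(14 + 61) + (1 + 2)²*100 = 75 + 3²*100 = 75 + 9*100 = 75 + 900 = 975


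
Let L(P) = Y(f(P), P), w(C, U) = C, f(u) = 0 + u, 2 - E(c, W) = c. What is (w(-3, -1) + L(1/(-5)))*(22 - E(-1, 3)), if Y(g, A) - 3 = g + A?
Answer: -38/5 ≈ -7.6000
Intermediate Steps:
E(c, W) = 2 - c
f(u) = u
Y(g, A) = 3 + A + g (Y(g, A) = 3 + (g + A) = 3 + (A + g) = 3 + A + g)
L(P) = 3 + 2*P (L(P) = 3 + P + P = 3 + 2*P)
(w(-3, -1) + L(1/(-5)))*(22 - E(-1, 3)) = (-3 + (3 + 2*(1/(-5))))*(22 - (2 - 1*(-1))) = (-3 + (3 + 2*(1*(-1/5))))*(22 - (2 + 1)) = (-3 + (3 + 2*(-1/5)))*(22 - 1*3) = (-3 + (3 - 2/5))*(22 - 3) = (-3 + 13/5)*19 = -2/5*19 = -38/5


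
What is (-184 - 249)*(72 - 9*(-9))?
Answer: -66249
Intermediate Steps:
(-184 - 249)*(72 - 9*(-9)) = -433*(72 + 81) = -433*153 = -66249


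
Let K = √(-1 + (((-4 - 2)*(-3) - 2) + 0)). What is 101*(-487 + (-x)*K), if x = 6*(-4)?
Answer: -49187 + 2424*√15 ≈ -39799.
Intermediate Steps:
x = -24
K = √15 (K = √(-1 + ((-6*(-3) - 2) + 0)) = √(-1 + ((18 - 2) + 0)) = √(-1 + (16 + 0)) = √(-1 + 16) = √15 ≈ 3.8730)
101*(-487 + (-x)*K) = 101*(-487 + (-1*(-24))*√15) = 101*(-487 + 24*√15) = -49187 + 2424*√15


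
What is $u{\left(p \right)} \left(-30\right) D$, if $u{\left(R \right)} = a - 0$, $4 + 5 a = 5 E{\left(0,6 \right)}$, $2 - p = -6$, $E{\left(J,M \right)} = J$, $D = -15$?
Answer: $-360$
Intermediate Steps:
$p = 8$ ($p = 2 - -6 = 2 + 6 = 8$)
$a = - \frac{4}{5}$ ($a = - \frac{4}{5} + \frac{5 \cdot 0}{5} = - \frac{4}{5} + \frac{1}{5} \cdot 0 = - \frac{4}{5} + 0 = - \frac{4}{5} \approx -0.8$)
$u{\left(R \right)} = - \frac{4}{5}$ ($u{\left(R \right)} = - \frac{4}{5} - 0 = - \frac{4}{5} + 0 = - \frac{4}{5}$)
$u{\left(p \right)} \left(-30\right) D = \left(- \frac{4}{5}\right) \left(-30\right) \left(-15\right) = 24 \left(-15\right) = -360$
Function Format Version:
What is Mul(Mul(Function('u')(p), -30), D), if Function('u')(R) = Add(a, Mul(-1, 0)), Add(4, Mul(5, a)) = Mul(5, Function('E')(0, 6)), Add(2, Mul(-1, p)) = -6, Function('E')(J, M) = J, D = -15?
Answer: -360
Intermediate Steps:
p = 8 (p = Add(2, Mul(-1, -6)) = Add(2, 6) = 8)
a = Rational(-4, 5) (a = Add(Rational(-4, 5), Mul(Rational(1, 5), Mul(5, 0))) = Add(Rational(-4, 5), Mul(Rational(1, 5), 0)) = Add(Rational(-4, 5), 0) = Rational(-4, 5) ≈ -0.80000)
Function('u')(R) = Rational(-4, 5) (Function('u')(R) = Add(Rational(-4, 5), Mul(-1, 0)) = Add(Rational(-4, 5), 0) = Rational(-4, 5))
Mul(Mul(Function('u')(p), -30), D) = Mul(Mul(Rational(-4, 5), -30), -15) = Mul(24, -15) = -360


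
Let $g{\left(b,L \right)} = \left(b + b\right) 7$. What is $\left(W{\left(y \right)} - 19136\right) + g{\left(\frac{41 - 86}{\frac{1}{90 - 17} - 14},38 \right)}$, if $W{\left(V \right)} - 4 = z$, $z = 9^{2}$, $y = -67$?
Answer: $- \frac{19405081}{1021} \approx -19006.0$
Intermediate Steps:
$g{\left(b,L \right)} = 14 b$ ($g{\left(b,L \right)} = 2 b 7 = 14 b$)
$z = 81$
$W{\left(V \right)} = 85$ ($W{\left(V \right)} = 4 + 81 = 85$)
$\left(W{\left(y \right)} - 19136\right) + g{\left(\frac{41 - 86}{\frac{1}{90 - 17} - 14},38 \right)} = \left(85 - 19136\right) + 14 \frac{41 - 86}{\frac{1}{90 - 17} - 14} = -19051 + 14 \left(- \frac{45}{\frac{1}{73} - 14}\right) = -19051 + 14 \left(- \frac{45}{- \frac{1021}{73}}\right) = -19051 + 14 \left(\left(-45\right) \left(- \frac{73}{1021}\right)\right) = -19051 + 14 \cdot \frac{3285}{1021} = -19051 + \frac{45990}{1021} = - \frac{19405081}{1021}$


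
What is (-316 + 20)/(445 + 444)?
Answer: -296/889 ≈ -0.33296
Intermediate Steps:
(-316 + 20)/(445 + 444) = -296/889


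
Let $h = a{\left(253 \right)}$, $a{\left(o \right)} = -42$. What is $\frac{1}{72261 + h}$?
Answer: $\frac{1}{72219} \approx 1.3847 \cdot 10^{-5}$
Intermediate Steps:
$h = -42$
$\frac{1}{72261 + h} = \frac{1}{72261 - 42} = \frac{1}{72219}$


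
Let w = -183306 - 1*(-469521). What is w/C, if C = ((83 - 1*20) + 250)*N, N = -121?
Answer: -286215/37873 ≈ -7.5572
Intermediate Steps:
w = 286215 (w = -183306 + 469521 = 286215)
C = -37873 (C = ((83 - 1*20) + 250)*(-121) = ((83 - 20) + 250)*(-121) = (63 + 250)*(-121) = 313*(-121) = -37873)
w/C = 286215/(-37873) = 286215*(-1/37873) = -286215/37873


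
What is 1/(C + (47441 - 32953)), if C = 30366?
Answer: 1/44854 ≈ 2.2295e-5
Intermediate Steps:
1/(C + (47441 - 32953)) = 1/(30366 + (47441 - 32953)) = 1/(30366 + 14488) = 1/44854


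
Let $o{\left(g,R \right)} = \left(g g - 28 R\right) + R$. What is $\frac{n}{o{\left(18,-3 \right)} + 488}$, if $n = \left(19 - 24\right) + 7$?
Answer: $\frac{2}{893} \approx 0.0022396$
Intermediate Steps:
$o{\left(g,R \right)} = g^{2} - 27 R$ ($o{\left(g,R \right)} = \left(g^{2} - 28 R\right) + R = g^{2} - 27 R$)
$n = 2$ ($n = -5 + 7 = 2$)
$\frac{n}{o{\left(18,-3 \right)} + 488} = \frac{1}{\left(18^{2} - -81\right) + 488} \cdot 2 = \frac{1}{\left(324 + 81\right) + 488} \cdot 2 = \frac{1}{405 + 488} \cdot 2 = \frac{1}{893} \cdot 2 = \frac{2}{893}$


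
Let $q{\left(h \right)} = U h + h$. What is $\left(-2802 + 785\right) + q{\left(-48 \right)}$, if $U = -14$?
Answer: $-1393$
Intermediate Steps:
$q{\left(h \right)} = - 13 h$ ($q{\left(h \right)} = - 14 h + h = - 13 h$)
$\left(-2802 + 785\right) + q{\left(-48 \right)} = \left(-2802 + 785\right) - -624 = -2017 + 624 = -1393$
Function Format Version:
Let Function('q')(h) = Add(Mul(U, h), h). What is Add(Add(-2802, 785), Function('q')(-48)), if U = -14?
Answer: -1393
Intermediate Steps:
Function('q')(h) = Mul(-13, h) (Function('q')(h) = Add(Mul(-14, h), h) = Mul(-13, h))
Add(Add(-2802, 785), Function('q')(-48)) = Add(Add(-2802, 785), Mul(-13, -48)) = Add(-2017, 624) = -1393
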